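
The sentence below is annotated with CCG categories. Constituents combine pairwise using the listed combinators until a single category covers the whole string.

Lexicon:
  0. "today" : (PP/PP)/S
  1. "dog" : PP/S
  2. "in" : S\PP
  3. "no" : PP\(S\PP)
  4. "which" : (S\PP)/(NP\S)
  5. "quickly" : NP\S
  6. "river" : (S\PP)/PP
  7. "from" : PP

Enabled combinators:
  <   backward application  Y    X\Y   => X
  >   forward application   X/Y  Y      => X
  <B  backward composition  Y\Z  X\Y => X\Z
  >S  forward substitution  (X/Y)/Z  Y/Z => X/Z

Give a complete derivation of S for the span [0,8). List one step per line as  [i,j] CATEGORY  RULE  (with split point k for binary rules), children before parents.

[0,1] (PP/PP)/S  lex  "today"
[1,2] PP/S  lex  "dog"
[0,2] PP/S  >S  k=1
[2,3] S\PP  lex  "in"
[3,4] PP\(S\PP)  lex  "no"
[2,4] PP  <  k=3
[4,5] (S\PP)/(NP\S)  lex  "which"
[5,6] NP\S  lex  "quickly"
[4,6] S\PP  >  k=5
[2,6] S  <  k=4
[0,6] PP  >  k=2
[6,7] (S\PP)/PP  lex  "river"
[7,8] PP  lex  "from"
[6,8] S\PP  >  k=7
[0,8] S  <  k=6

[0,8] S   <
  [0,6] PP   >
    [0,2] PP/S   >S
      [0,1] "today" : (PP/PP)/S
      [1,2] "dog" : PP/S
    [2,6] S   <
      [2,4] PP   <
        [2,3] "in" : S\PP
        [3,4] "no" : PP\(S\PP)
      [4,6] S\PP   >
        [4,5] "which" : (S\PP)/(NP\S)
        [5,6] "quickly" : NP\S
  [6,8] S\PP   >
    [6,7] "river" : (S\PP)/PP
    [7,8] "from" : PP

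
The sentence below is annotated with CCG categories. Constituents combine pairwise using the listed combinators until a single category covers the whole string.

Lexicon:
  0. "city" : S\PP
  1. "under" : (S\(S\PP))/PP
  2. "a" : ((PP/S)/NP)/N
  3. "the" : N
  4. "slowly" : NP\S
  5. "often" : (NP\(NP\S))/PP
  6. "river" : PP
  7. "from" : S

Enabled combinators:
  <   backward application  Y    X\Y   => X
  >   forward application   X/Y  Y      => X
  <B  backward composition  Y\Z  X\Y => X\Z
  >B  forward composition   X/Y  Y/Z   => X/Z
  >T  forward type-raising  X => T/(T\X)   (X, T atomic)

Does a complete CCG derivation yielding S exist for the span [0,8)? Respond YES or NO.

[0,8] S   <
  [0,1] "city" : S\PP
  [1,8] S\(S\PP)   >
    [1,2] "under" : (S\(S\PP))/PP
    [2,8] PP   >
      [2,7] PP/S   >
        [2,4] (PP/S)/NP   >
          [2,3] "a" : ((PP/S)/NP)/N
          [3,4] "the" : N
        [4,7] NP   <
          [4,5] "slowly" : NP\S
          [5,7] NP\(NP\S)   >
            [5,6] "often" : (NP\(NP\S))/PP
            [6,7] "river" : PP
      [7,8] "from" : S

YES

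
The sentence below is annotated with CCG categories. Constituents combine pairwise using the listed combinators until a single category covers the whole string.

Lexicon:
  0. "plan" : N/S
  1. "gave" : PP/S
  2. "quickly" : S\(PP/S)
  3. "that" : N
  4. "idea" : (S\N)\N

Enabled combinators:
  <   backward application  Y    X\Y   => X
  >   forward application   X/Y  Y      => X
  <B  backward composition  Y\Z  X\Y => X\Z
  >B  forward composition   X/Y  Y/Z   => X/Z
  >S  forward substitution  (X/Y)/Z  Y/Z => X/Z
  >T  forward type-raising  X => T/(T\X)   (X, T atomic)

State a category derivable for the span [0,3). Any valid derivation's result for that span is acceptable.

N

[0,5] S   <
  [0,3] N   >
    [0,1] "plan" : N/S
    [1,3] S   <
      [1,2] "gave" : PP/S
      [2,3] "quickly" : S\(PP/S)
  [3,5] S\N   <
    [3,4] "that" : N
    [4,5] "idea" : (S\N)\N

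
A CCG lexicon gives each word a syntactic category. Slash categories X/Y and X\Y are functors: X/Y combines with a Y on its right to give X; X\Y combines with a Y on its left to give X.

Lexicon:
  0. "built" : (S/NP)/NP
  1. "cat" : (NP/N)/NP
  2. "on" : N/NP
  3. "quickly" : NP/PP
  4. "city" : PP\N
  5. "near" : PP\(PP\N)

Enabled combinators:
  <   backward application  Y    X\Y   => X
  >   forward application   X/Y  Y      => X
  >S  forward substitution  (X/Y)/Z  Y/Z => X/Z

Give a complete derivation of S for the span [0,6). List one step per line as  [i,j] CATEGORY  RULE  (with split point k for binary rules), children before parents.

[0,6] S   >
  [0,3] S/NP   >S
    [0,1] "built" : (S/NP)/NP
    [1,3] NP/NP   >S
      [1,2] "cat" : (NP/N)/NP
      [2,3] "on" : N/NP
  [3,6] NP   >
    [3,4] "quickly" : NP/PP
    [4,6] PP   <
      [4,5] "city" : PP\N
      [5,6] "near" : PP\(PP\N)

[0,1] (S/NP)/NP  lex  "built"
[1,2] (NP/N)/NP  lex  "cat"
[2,3] N/NP  lex  "on"
[1,3] NP/NP  >S  k=2
[0,3] S/NP  >S  k=1
[3,4] NP/PP  lex  "quickly"
[4,5] PP\N  lex  "city"
[5,6] PP\(PP\N)  lex  "near"
[4,6] PP  <  k=5
[3,6] NP  >  k=4
[0,6] S  >  k=3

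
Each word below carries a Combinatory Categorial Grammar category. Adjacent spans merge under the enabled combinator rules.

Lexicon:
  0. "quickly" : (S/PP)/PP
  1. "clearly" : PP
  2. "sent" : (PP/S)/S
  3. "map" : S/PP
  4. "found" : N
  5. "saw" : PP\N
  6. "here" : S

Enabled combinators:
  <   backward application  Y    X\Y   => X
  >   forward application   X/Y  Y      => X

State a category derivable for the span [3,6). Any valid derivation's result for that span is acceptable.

[0,7] S   >
  [0,2] S/PP   >
    [0,1] "quickly" : (S/PP)/PP
    [1,2] "clearly" : PP
  [2,7] PP   >
    [2,6] PP/S   >
      [2,3] "sent" : (PP/S)/S
      [3,6] S   >
        [3,4] "map" : S/PP
        [4,6] PP   <
          [4,5] "found" : N
          [5,6] "saw" : PP\N
    [6,7] "here" : S

S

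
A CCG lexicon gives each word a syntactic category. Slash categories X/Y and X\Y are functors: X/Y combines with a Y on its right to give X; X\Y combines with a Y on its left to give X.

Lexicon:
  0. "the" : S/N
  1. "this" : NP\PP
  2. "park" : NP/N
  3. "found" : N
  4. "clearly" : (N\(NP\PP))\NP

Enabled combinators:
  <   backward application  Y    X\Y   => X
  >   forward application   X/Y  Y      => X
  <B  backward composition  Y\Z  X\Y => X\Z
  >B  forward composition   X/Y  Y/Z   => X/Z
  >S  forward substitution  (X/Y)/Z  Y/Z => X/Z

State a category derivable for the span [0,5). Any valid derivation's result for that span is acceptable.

S

[0,5] S   >
  [0,1] "the" : S/N
  [1,5] N   <
    [1,2] "this" : NP\PP
    [2,5] N\(NP\PP)   <
      [2,4] NP   >
        [2,3] "park" : NP/N
        [3,4] "found" : N
      [4,5] "clearly" : (N\(NP\PP))\NP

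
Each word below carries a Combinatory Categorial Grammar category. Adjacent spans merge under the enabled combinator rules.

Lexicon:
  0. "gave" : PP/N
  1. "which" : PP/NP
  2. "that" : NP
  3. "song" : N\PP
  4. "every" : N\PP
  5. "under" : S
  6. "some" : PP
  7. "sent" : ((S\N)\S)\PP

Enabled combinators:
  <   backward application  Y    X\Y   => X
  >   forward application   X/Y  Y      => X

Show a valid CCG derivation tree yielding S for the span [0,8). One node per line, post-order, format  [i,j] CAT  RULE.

[0,8] S   <
  [0,5] N   <
    [0,4] PP   >
      [0,1] "gave" : PP/N
      [1,4] N   <
        [1,3] PP   >
          [1,2] "which" : PP/NP
          [2,3] "that" : NP
        [3,4] "song" : N\PP
    [4,5] "every" : N\PP
  [5,8] S\N   <
    [5,6] "under" : S
    [6,8] (S\N)\S   <
      [6,7] "some" : PP
      [7,8] "sent" : ((S\N)\S)\PP

[0,1] PP/N  lex  "gave"
[1,2] PP/NP  lex  "which"
[2,3] NP  lex  "that"
[1,3] PP  >  k=2
[3,4] N\PP  lex  "song"
[1,4] N  <  k=3
[0,4] PP  >  k=1
[4,5] N\PP  lex  "every"
[0,5] N  <  k=4
[5,6] S  lex  "under"
[6,7] PP  lex  "some"
[7,8] ((S\N)\S)\PP  lex  "sent"
[6,8] (S\N)\S  <  k=7
[5,8] S\N  <  k=6
[0,8] S  <  k=5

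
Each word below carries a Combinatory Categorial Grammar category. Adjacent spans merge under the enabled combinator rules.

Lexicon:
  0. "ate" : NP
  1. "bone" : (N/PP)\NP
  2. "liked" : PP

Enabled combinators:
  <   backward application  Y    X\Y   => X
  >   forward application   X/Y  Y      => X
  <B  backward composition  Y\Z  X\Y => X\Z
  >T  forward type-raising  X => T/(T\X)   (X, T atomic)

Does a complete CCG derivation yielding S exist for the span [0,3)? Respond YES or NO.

NO

NP (N/PP)\NP PP
CKY chart[0,3] = {N, N/(N\N), NP/(NP\N), PP/(PP\N), S/(S\N)}; S ∉ chart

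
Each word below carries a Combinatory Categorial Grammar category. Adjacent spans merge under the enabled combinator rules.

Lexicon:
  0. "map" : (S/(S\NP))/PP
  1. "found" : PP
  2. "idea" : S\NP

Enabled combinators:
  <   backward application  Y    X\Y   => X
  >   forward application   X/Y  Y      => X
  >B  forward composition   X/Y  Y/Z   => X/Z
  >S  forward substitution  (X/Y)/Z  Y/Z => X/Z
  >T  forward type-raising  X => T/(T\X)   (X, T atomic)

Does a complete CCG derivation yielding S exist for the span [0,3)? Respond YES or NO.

YES

[0,3] S   >
  [0,2] S/(S\NP)   >
    [0,1] "map" : (S/(S\NP))/PP
    [1,2] "found" : PP
  [2,3] "idea" : S\NP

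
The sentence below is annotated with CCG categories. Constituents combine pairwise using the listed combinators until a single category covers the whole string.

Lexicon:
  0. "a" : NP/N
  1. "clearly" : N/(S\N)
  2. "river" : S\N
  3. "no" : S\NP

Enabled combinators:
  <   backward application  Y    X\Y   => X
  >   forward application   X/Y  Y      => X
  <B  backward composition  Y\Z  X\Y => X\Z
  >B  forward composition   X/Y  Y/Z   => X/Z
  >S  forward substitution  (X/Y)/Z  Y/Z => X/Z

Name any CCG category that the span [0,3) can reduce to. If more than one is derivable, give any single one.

NP

[0,4] S   <
  [0,3] NP   >
    [0,1] "a" : NP/N
    [1,3] N   >
      [1,2] "clearly" : N/(S\N)
      [2,3] "river" : S\N
  [3,4] "no" : S\NP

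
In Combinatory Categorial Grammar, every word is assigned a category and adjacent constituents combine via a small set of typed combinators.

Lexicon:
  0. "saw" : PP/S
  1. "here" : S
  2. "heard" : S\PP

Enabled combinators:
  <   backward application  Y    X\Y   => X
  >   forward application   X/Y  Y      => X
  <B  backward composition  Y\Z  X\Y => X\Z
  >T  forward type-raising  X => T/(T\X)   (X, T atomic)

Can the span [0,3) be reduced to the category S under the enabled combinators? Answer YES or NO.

YES

[0,3] S   <
  [0,2] PP   >
    [0,1] "saw" : PP/S
    [1,2] "here" : S
  [2,3] "heard" : S\PP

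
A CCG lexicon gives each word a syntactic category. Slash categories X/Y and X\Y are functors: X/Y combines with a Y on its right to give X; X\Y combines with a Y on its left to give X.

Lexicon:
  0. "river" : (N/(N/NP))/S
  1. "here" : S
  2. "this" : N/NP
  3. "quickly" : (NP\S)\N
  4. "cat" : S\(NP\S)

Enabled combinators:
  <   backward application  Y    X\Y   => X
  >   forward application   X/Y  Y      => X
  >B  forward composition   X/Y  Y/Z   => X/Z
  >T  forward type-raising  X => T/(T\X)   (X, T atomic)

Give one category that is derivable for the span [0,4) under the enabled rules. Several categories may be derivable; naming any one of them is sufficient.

[0,5] S   <
  [0,4] NP\S   <
    [0,3] N   >
      [0,2] N/(N/NP)   >
        [0,1] "river" : (N/(N/NP))/S
        [1,2] "here" : S
      [2,3] "this" : N/NP
    [3,4] "quickly" : (NP\S)\N
  [4,5] "cat" : S\(NP\S)

NP\S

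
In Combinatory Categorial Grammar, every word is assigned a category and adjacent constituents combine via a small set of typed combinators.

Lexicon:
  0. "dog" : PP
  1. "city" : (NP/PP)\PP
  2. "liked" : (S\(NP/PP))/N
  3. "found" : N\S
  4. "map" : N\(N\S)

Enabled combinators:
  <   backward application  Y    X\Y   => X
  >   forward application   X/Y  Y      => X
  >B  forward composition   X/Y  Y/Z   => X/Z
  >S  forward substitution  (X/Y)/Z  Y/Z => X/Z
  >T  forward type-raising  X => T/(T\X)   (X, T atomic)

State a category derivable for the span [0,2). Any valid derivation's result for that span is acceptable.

NP/PP

[0,5] S   <
  [0,2] NP/PP   <
    [0,1] "dog" : PP
    [1,2] "city" : (NP/PP)\PP
  [2,5] S\(NP/PP)   >
    [2,3] "liked" : (S\(NP/PP))/N
    [3,5] N   <
      [3,4] "found" : N\S
      [4,5] "map" : N\(N\S)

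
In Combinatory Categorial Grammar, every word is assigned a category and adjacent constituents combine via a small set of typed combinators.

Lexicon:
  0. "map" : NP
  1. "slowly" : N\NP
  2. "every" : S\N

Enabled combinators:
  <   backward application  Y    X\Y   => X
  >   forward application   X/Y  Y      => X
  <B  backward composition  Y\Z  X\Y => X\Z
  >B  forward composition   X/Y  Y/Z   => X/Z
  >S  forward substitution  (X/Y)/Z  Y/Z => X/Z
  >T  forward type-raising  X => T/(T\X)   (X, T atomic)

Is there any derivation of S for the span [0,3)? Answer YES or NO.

[0,3] S   <
  [0,1] "map" : NP
  [1,3] S\NP   <B
    [1,2] "slowly" : N\NP
    [2,3] "every" : S\N

YES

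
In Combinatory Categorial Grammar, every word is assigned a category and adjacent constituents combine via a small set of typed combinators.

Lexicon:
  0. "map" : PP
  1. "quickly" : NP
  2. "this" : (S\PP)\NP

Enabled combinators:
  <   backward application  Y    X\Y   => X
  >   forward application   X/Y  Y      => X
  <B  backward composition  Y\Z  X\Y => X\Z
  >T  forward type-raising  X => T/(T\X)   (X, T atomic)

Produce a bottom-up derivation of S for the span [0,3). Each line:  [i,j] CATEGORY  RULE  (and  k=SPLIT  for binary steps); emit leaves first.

[0,3] S   <
  [0,1] "map" : PP
  [1,3] S\PP   <
    [1,2] "quickly" : NP
    [2,3] "this" : (S\PP)\NP

[0,1] PP  lex  "map"
[1,2] NP  lex  "quickly"
[2,3] (S\PP)\NP  lex  "this"
[1,3] S\PP  <  k=2
[0,3] S  <  k=1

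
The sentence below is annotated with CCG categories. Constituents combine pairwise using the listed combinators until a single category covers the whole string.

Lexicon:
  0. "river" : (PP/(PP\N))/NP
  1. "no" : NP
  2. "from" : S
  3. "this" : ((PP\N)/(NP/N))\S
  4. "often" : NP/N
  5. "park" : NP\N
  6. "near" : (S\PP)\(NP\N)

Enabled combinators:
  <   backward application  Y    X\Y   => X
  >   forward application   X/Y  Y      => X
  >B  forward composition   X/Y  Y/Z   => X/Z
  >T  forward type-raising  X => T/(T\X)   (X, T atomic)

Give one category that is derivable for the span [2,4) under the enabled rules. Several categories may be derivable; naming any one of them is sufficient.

[0,7] S   <
  [0,5] PP   >
    [0,2] PP/(PP\N)   >
      [0,1] "river" : (PP/(PP\N))/NP
      [1,2] "no" : NP
    [2,5] PP\N   >
      [2,4] (PP\N)/(NP/N)   <
        [2,3] "from" : S
        [3,4] "this" : ((PP\N)/(NP/N))\S
      [4,5] "often" : NP/N
  [5,7] S\PP   <
    [5,6] "park" : NP\N
    [6,7] "near" : (S\PP)\(NP\N)

(PP\N)/(NP/N)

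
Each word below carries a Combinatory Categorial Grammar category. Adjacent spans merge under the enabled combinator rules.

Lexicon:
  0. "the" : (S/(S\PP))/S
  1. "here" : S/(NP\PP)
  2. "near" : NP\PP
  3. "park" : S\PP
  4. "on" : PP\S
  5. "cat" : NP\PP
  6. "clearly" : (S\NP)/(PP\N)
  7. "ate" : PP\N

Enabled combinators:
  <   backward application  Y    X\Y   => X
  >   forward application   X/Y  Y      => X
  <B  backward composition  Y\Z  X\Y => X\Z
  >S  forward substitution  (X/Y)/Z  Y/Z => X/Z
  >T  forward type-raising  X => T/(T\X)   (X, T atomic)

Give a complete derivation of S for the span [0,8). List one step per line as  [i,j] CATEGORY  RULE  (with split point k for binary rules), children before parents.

[0,8] S   >
  [0,3] S/(S\PP)   >
    [0,1] "the" : (S/(S\PP))/S
    [1,3] S   >
      [1,2] "here" : S/(NP\PP)
      [2,3] "near" : NP\PP
  [3,8] S\PP   <B
    [3,5] PP\PP   <B
      [3,4] "park" : S\PP
      [4,5] "on" : PP\S
    [5,8] S\PP   <B
      [5,6] "cat" : NP\PP
      [6,8] S\NP   >
        [6,7] "clearly" : (S\NP)/(PP\N)
        [7,8] "ate" : PP\N

[0,1] (S/(S\PP))/S  lex  "the"
[1,2] S/(NP\PP)  lex  "here"
[2,3] NP\PP  lex  "near"
[1,3] S  >  k=2
[0,3] S/(S\PP)  >  k=1
[3,4] S\PP  lex  "park"
[4,5] PP\S  lex  "on"
[3,5] PP\PP  <B  k=4
[5,6] NP\PP  lex  "cat"
[6,7] (S\NP)/(PP\N)  lex  "clearly"
[7,8] PP\N  lex  "ate"
[6,8] S\NP  >  k=7
[5,8] S\PP  <B  k=6
[3,8] S\PP  <B  k=5
[0,8] S  >  k=3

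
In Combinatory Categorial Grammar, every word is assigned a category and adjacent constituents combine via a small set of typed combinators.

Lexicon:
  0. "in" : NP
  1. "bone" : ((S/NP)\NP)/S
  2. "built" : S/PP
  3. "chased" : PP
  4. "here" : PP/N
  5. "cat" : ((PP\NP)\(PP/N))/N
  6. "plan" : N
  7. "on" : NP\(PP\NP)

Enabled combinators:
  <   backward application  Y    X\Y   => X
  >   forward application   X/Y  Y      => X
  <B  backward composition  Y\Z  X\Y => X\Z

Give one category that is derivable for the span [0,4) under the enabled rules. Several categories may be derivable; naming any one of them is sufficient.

[0,8] S   >
  [0,4] S/NP   <
    [0,1] "in" : NP
    [1,4] (S/NP)\NP   >
      [1,2] "bone" : ((S/NP)\NP)/S
      [2,4] S   >
        [2,3] "built" : S/PP
        [3,4] "chased" : PP
  [4,8] NP   <
    [4,7] PP\NP   <
      [4,5] "here" : PP/N
      [5,7] (PP\NP)\(PP/N)   >
        [5,6] "cat" : ((PP\NP)\(PP/N))/N
        [6,7] "plan" : N
    [7,8] "on" : NP\(PP\NP)

S/NP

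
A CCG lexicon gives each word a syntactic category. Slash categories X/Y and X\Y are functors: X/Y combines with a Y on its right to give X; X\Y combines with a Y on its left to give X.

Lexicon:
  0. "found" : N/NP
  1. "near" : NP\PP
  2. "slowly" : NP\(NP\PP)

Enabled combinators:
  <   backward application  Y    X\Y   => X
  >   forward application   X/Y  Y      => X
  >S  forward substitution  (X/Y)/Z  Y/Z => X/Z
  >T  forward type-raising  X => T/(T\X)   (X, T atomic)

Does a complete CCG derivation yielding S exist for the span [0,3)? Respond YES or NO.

NO

N/NP NP\PP NP\(NP\PP)
CKY chart[0,3] = {N, N/(N\N), NP/(NP\N), PP/(PP\N), S/(S\N)}; S ∉ chart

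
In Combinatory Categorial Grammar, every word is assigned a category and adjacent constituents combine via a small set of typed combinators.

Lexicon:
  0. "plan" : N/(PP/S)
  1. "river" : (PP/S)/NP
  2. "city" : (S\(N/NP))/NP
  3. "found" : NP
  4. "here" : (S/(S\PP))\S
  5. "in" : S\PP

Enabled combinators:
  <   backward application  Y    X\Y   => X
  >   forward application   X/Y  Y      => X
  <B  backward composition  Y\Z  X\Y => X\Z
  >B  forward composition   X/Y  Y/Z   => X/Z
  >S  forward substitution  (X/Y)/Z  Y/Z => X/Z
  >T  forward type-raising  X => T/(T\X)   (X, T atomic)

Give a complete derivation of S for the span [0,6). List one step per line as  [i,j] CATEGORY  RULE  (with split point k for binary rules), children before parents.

[0,6] S   >
  [0,5] S/(S\PP)   <
    [0,4] S   <
      [0,2] N/NP   >B
        [0,1] "plan" : N/(PP/S)
        [1,2] "river" : (PP/S)/NP
      [2,4] S\(N/NP)   >
        [2,3] "city" : (S\(N/NP))/NP
        [3,4] "found" : NP
    [4,5] "here" : (S/(S\PP))\S
  [5,6] "in" : S\PP

[0,1] N/(PP/S)  lex  "plan"
[1,2] (PP/S)/NP  lex  "river"
[0,2] N/NP  >B  k=1
[2,3] (S\(N/NP))/NP  lex  "city"
[3,4] NP  lex  "found"
[2,4] S\(N/NP)  >  k=3
[0,4] S  <  k=2
[4,5] (S/(S\PP))\S  lex  "here"
[0,5] S/(S\PP)  <  k=4
[5,6] S\PP  lex  "in"
[0,6] S  >  k=5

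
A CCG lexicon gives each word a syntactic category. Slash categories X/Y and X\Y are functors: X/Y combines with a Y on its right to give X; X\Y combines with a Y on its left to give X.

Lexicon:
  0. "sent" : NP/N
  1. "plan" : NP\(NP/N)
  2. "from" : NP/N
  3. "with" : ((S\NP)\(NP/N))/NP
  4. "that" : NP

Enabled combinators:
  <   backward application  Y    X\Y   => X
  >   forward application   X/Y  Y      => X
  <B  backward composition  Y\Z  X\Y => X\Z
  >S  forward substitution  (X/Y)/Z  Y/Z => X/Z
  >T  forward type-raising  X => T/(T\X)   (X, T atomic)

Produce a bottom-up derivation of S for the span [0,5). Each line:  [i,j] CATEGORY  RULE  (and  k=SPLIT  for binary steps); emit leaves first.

[0,1] NP/N  lex  "sent"
[1,2] NP\(NP/N)  lex  "plan"
[0,2] NP  <  k=1
[2,3] NP/N  lex  "from"
[3,4] ((S\NP)\(NP/N))/NP  lex  "with"
[4,5] NP  lex  "that"
[3,5] (S\NP)\(NP/N)  >  k=4
[2,5] S\NP  <  k=3
[0,5] S  <  k=2

[0,5] S   <
  [0,2] NP   <
    [0,1] "sent" : NP/N
    [1,2] "plan" : NP\(NP/N)
  [2,5] S\NP   <
    [2,3] "from" : NP/N
    [3,5] (S\NP)\(NP/N)   >
      [3,4] "with" : ((S\NP)\(NP/N))/NP
      [4,5] "that" : NP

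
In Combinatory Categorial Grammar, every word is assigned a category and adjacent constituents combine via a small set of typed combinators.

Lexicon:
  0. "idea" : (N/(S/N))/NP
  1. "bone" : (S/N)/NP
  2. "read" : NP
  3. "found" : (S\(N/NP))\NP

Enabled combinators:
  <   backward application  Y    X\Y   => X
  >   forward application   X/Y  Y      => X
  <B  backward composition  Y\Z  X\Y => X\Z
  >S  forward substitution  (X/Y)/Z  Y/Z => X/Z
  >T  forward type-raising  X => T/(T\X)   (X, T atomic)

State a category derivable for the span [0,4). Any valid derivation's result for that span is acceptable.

S

[0,4] S   <
  [0,2] N/NP   >S
    [0,1] "idea" : (N/(S/N))/NP
    [1,2] "bone" : (S/N)/NP
  [2,4] S\(N/NP)   <
    [2,3] "read" : NP
    [3,4] "found" : (S\(N/NP))\NP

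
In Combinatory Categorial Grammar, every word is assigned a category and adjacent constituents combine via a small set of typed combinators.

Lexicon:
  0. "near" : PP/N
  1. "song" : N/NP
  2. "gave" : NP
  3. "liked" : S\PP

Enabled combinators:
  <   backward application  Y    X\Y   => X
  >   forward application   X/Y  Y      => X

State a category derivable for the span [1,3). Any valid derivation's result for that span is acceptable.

[0,4] S   <
  [0,3] PP   >
    [0,1] "near" : PP/N
    [1,3] N   >
      [1,2] "song" : N/NP
      [2,3] "gave" : NP
  [3,4] "liked" : S\PP

N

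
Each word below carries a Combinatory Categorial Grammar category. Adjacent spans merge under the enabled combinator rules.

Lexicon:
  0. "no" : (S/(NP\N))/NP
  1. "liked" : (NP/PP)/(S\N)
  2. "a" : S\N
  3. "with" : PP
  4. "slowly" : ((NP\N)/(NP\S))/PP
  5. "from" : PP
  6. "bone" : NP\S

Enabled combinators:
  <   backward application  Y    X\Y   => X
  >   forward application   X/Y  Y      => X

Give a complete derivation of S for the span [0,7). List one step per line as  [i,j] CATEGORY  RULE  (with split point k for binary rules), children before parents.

[0,1] (S/(NP\N))/NP  lex  "no"
[1,2] (NP/PP)/(S\N)  lex  "liked"
[2,3] S\N  lex  "a"
[1,3] NP/PP  >  k=2
[3,4] PP  lex  "with"
[1,4] NP  >  k=3
[0,4] S/(NP\N)  >  k=1
[4,5] ((NP\N)/(NP\S))/PP  lex  "slowly"
[5,6] PP  lex  "from"
[4,6] (NP\N)/(NP\S)  >  k=5
[6,7] NP\S  lex  "bone"
[4,7] NP\N  >  k=6
[0,7] S  >  k=4

[0,7] S   >
  [0,4] S/(NP\N)   >
    [0,1] "no" : (S/(NP\N))/NP
    [1,4] NP   >
      [1,3] NP/PP   >
        [1,2] "liked" : (NP/PP)/(S\N)
        [2,3] "a" : S\N
      [3,4] "with" : PP
  [4,7] NP\N   >
    [4,6] (NP\N)/(NP\S)   >
      [4,5] "slowly" : ((NP\N)/(NP\S))/PP
      [5,6] "from" : PP
    [6,7] "bone" : NP\S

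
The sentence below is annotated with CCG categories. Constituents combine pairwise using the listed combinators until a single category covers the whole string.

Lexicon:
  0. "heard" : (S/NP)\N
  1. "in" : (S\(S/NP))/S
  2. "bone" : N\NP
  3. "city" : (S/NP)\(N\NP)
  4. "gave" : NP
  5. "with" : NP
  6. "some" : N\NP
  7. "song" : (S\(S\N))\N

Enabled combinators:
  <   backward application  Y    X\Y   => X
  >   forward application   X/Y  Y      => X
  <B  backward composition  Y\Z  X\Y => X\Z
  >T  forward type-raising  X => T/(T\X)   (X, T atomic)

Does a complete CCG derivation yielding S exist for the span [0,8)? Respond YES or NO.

[0,8] S   <
  [0,5] S\N   <B
    [0,1] "heard" : (S/NP)\N
    [1,5] S\(S/NP)   >
      [1,2] "in" : (S\(S/NP))/S
      [2,5] S   >
        [2,4] S/NP   <
          [2,3] "bone" : N\NP
          [3,4] "city" : (S/NP)\(N\NP)
        [4,5] "gave" : NP
  [5,8] S\(S\N)   <
    [5,7] N   >
      [5,6] N/(N\NP)   >T
        [5,6] "with" : NP
      [6,7] "some" : N\NP
    [7,8] "song" : (S\(S\N))\N

YES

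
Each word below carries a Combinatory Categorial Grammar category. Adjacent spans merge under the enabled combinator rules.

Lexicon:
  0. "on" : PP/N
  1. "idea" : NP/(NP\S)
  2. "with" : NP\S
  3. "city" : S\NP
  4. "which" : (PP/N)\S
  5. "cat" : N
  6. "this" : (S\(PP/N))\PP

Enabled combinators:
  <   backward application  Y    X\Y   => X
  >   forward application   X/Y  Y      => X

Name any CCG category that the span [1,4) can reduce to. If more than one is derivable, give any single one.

[0,7] S   <
  [0,1] "on" : PP/N
  [1,7] S\(PP/N)   <
    [1,6] PP   >
      [1,5] PP/N   <
        [1,4] S   <
          [1,3] NP   >
            [1,2] "idea" : NP/(NP\S)
            [2,3] "with" : NP\S
          [3,4] "city" : S\NP
        [4,5] "which" : (PP/N)\S
      [5,6] "cat" : N
    [6,7] "this" : (S\(PP/N))\PP

S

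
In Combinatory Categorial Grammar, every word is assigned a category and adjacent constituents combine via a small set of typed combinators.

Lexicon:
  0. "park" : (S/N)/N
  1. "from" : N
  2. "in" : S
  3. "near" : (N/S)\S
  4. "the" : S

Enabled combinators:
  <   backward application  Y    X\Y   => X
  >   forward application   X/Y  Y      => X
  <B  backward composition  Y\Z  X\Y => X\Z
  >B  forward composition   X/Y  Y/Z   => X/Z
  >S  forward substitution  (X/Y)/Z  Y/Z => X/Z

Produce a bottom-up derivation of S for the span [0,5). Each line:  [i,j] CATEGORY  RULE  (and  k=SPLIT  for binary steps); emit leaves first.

[0,5] S   >
  [0,2] S/N   >
    [0,1] "park" : (S/N)/N
    [1,2] "from" : N
  [2,5] N   >
    [2,4] N/S   <
      [2,3] "in" : S
      [3,4] "near" : (N/S)\S
    [4,5] "the" : S

[0,1] (S/N)/N  lex  "park"
[1,2] N  lex  "from"
[0,2] S/N  >  k=1
[2,3] S  lex  "in"
[3,4] (N/S)\S  lex  "near"
[2,4] N/S  <  k=3
[4,5] S  lex  "the"
[2,5] N  >  k=4
[0,5] S  >  k=2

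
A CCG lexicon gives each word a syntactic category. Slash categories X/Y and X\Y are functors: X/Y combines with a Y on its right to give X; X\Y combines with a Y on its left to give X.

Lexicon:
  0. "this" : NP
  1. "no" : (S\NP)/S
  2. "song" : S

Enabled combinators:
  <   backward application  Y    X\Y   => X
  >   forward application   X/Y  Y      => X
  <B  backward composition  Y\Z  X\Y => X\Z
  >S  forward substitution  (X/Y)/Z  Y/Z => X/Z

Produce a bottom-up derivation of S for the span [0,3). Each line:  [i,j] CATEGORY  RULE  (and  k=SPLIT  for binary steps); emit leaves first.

[0,1] NP  lex  "this"
[1,2] (S\NP)/S  lex  "no"
[2,3] S  lex  "song"
[1,3] S\NP  >  k=2
[0,3] S  <  k=1

[0,3] S   <
  [0,1] "this" : NP
  [1,3] S\NP   >
    [1,2] "no" : (S\NP)/S
    [2,3] "song" : S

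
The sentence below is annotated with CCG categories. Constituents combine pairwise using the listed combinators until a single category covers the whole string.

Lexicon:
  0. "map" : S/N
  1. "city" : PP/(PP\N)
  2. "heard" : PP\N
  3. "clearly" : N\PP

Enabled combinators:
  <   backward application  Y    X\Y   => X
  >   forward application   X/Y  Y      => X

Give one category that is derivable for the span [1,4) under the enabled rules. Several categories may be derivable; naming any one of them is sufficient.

[0,4] S   >
  [0,1] "map" : S/N
  [1,4] N   <
    [1,3] PP   >
      [1,2] "city" : PP/(PP\N)
      [2,3] "heard" : PP\N
    [3,4] "clearly" : N\PP

N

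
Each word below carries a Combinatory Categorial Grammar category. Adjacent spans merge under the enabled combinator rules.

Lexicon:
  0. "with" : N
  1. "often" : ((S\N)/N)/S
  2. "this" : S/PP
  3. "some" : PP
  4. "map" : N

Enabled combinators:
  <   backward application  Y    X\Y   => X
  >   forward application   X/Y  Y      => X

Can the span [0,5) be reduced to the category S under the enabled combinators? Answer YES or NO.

[0,5] S   <
  [0,1] "with" : N
  [1,5] S\N   >
    [1,4] (S\N)/N   >
      [1,2] "often" : ((S\N)/N)/S
      [2,4] S   >
        [2,3] "this" : S/PP
        [3,4] "some" : PP
    [4,5] "map" : N

YES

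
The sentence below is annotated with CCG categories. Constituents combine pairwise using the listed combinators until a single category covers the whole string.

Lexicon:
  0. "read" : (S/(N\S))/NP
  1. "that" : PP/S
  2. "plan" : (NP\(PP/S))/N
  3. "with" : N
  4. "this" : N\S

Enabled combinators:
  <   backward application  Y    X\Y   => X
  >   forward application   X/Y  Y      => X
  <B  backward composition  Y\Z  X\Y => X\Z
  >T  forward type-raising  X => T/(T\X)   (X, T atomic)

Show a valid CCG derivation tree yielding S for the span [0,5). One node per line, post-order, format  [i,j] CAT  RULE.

[0,5] S   >
  [0,4] S/(N\S)   >
    [0,1] "read" : (S/(N\S))/NP
    [1,4] NP   <
      [1,2] "that" : PP/S
      [2,4] NP\(PP/S)   >
        [2,3] "plan" : (NP\(PP/S))/N
        [3,4] "with" : N
  [4,5] "this" : N\S

[0,1] (S/(N\S))/NP  lex  "read"
[1,2] PP/S  lex  "that"
[2,3] (NP\(PP/S))/N  lex  "plan"
[3,4] N  lex  "with"
[2,4] NP\(PP/S)  >  k=3
[1,4] NP  <  k=2
[0,4] S/(N\S)  >  k=1
[4,5] N\S  lex  "this"
[0,5] S  >  k=4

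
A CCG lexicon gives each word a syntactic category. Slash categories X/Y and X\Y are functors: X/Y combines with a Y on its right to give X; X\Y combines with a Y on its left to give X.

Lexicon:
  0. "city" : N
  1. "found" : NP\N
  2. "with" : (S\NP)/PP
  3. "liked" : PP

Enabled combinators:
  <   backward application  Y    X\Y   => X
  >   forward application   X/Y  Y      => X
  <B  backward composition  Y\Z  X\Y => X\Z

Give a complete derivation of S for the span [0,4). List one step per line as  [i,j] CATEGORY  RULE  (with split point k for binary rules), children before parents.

[0,1] N  lex  "city"
[1,2] NP\N  lex  "found"
[0,2] NP  <  k=1
[2,3] (S\NP)/PP  lex  "with"
[3,4] PP  lex  "liked"
[2,4] S\NP  >  k=3
[0,4] S  <  k=2

[0,4] S   <
  [0,2] NP   <
    [0,1] "city" : N
    [1,2] "found" : NP\N
  [2,4] S\NP   >
    [2,3] "with" : (S\NP)/PP
    [3,4] "liked" : PP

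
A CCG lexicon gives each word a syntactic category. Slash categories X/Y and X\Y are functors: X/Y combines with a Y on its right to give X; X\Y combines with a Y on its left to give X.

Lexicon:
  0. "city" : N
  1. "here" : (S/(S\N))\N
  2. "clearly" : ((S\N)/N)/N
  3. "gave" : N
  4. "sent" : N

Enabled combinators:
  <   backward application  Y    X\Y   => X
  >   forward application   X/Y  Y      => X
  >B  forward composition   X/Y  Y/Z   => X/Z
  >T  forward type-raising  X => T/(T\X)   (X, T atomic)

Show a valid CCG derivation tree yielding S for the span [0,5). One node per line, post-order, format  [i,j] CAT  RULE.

[0,5] S   >
  [0,2] S/(S\N)   <
    [0,1] "city" : N
    [1,2] "here" : (S/(S\N))\N
  [2,5] S\N   >
    [2,4] (S\N)/N   >
      [2,3] "clearly" : ((S\N)/N)/N
      [3,4] "gave" : N
    [4,5] "sent" : N

[0,1] N  lex  "city"
[1,2] (S/(S\N))\N  lex  "here"
[0,2] S/(S\N)  <  k=1
[2,3] ((S\N)/N)/N  lex  "clearly"
[3,4] N  lex  "gave"
[2,4] (S\N)/N  >  k=3
[4,5] N  lex  "sent"
[2,5] S\N  >  k=4
[0,5] S  >  k=2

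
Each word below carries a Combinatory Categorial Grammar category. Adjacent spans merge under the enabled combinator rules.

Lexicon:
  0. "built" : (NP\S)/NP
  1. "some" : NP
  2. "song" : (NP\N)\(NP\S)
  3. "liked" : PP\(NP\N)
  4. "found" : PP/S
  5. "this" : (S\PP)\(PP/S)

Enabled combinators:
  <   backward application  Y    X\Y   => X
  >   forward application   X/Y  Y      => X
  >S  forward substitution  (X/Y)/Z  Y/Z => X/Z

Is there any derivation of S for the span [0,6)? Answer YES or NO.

[0,6] S   <
  [0,4] PP   <
    [0,3] NP\N   <
      [0,2] NP\S   >
        [0,1] "built" : (NP\S)/NP
        [1,2] "some" : NP
      [2,3] "song" : (NP\N)\(NP\S)
    [3,4] "liked" : PP\(NP\N)
  [4,6] S\PP   <
    [4,5] "found" : PP/S
    [5,6] "this" : (S\PP)\(PP/S)

YES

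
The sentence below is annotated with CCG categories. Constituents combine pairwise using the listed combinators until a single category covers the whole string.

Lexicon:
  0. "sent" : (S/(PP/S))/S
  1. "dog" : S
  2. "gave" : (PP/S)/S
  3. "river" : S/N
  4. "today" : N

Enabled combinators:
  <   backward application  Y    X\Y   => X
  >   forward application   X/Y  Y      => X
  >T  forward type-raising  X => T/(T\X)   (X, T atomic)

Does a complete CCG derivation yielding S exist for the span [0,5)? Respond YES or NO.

[0,5] S   >
  [0,2] S/(PP/S)   >
    [0,1] "sent" : (S/(PP/S))/S
    [1,2] "dog" : S
  [2,5] PP/S   >
    [2,3] "gave" : (PP/S)/S
    [3,5] S   >
      [3,4] "river" : S/N
      [4,5] "today" : N

YES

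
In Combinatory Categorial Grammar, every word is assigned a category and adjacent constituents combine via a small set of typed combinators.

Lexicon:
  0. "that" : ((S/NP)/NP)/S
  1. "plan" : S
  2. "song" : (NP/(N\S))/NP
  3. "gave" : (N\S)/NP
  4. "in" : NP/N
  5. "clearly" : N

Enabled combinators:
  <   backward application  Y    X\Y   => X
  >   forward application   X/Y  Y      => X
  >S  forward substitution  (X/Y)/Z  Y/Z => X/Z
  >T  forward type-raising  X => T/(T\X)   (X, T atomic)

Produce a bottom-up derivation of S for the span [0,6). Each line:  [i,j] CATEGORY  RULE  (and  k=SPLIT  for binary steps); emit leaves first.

[0,1] ((S/NP)/NP)/S  lex  "that"
[1,2] S  lex  "plan"
[0,2] (S/NP)/NP  >  k=1
[2,3] (NP/(N\S))/NP  lex  "song"
[3,4] (N\S)/NP  lex  "gave"
[2,4] NP/NP  >S  k=3
[0,4] S/NP  >S  k=2
[4,5] NP/N  lex  "in"
[5,6] N  lex  "clearly"
[4,6] NP  >  k=5
[0,6] S  >  k=4

[0,6] S   >
  [0,4] S/NP   >S
    [0,2] (S/NP)/NP   >
      [0,1] "that" : ((S/NP)/NP)/S
      [1,2] "plan" : S
    [2,4] NP/NP   >S
      [2,3] "song" : (NP/(N\S))/NP
      [3,4] "gave" : (N\S)/NP
  [4,6] NP   >
    [4,5] "in" : NP/N
    [5,6] "clearly" : N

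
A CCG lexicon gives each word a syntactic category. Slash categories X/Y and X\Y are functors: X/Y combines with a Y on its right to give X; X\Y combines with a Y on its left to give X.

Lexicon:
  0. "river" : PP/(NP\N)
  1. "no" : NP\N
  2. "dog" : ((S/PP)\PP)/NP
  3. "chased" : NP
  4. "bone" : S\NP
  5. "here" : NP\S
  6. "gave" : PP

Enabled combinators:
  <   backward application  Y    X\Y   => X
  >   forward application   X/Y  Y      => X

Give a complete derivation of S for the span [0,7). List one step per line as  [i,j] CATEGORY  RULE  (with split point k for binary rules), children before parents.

[0,7] S   >
  [0,6] S/PP   <
    [0,2] PP   >
      [0,1] "river" : PP/(NP\N)
      [1,2] "no" : NP\N
    [2,6] (S/PP)\PP   >
      [2,3] "dog" : ((S/PP)\PP)/NP
      [3,6] NP   <
        [3,5] S   <
          [3,4] "chased" : NP
          [4,5] "bone" : S\NP
        [5,6] "here" : NP\S
  [6,7] "gave" : PP

[0,1] PP/(NP\N)  lex  "river"
[1,2] NP\N  lex  "no"
[0,2] PP  >  k=1
[2,3] ((S/PP)\PP)/NP  lex  "dog"
[3,4] NP  lex  "chased"
[4,5] S\NP  lex  "bone"
[3,5] S  <  k=4
[5,6] NP\S  lex  "here"
[3,6] NP  <  k=5
[2,6] (S/PP)\PP  >  k=3
[0,6] S/PP  <  k=2
[6,7] PP  lex  "gave"
[0,7] S  >  k=6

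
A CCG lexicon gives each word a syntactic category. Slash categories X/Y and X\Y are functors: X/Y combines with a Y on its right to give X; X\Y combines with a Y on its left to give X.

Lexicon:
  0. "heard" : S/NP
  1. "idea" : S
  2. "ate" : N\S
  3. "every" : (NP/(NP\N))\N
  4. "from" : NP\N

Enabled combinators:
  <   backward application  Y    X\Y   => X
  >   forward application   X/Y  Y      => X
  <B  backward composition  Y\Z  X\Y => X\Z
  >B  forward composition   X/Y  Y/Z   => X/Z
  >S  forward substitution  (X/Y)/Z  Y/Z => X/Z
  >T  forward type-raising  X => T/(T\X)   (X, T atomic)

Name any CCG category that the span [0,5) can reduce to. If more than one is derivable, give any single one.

S

[0,5] S   >
  [0,1] "heard" : S/NP
  [1,5] NP   >
    [1,4] NP/(NP\N)   <
      [1,3] N   >
        [1,2] N/(N\S)   >T
          [1,2] "idea" : S
        [2,3] "ate" : N\S
      [3,4] "every" : (NP/(NP\N))\N
    [4,5] "from" : NP\N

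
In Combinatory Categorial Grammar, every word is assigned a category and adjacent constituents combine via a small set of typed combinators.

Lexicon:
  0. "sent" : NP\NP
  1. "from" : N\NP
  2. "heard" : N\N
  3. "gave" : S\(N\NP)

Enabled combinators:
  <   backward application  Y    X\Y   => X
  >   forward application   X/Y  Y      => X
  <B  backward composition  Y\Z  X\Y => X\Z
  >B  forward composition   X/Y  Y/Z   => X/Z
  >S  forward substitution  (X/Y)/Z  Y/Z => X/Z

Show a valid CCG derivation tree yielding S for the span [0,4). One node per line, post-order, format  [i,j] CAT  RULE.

[0,1] NP\NP  lex  "sent"
[1,2] N\NP  lex  "from"
[0,2] N\NP  <B  k=1
[2,3] N\N  lex  "heard"
[0,3] N\NP  <B  k=2
[3,4] S\(N\NP)  lex  "gave"
[0,4] S  <  k=3

[0,4] S   <
  [0,3] N\NP   <B
    [0,2] N\NP   <B
      [0,1] "sent" : NP\NP
      [1,2] "from" : N\NP
    [2,3] "heard" : N\N
  [3,4] "gave" : S\(N\NP)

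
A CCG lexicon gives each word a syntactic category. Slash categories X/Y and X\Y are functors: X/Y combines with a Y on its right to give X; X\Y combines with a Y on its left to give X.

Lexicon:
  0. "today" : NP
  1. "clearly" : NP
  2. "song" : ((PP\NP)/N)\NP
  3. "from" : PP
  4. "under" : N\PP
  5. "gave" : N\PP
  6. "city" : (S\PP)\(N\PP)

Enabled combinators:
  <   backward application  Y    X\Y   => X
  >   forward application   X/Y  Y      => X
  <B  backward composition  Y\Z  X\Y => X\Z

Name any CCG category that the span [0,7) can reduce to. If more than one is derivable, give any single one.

[0,7] S   <
  [0,5] PP   <
    [0,1] "today" : NP
    [1,5] PP\NP   >
      [1,3] (PP\NP)/N   <
        [1,2] "clearly" : NP
        [2,3] "song" : ((PP\NP)/N)\NP
      [3,5] N   <
        [3,4] "from" : PP
        [4,5] "under" : N\PP
  [5,7] S\PP   <
    [5,6] "gave" : N\PP
    [6,7] "city" : (S\PP)\(N\PP)

S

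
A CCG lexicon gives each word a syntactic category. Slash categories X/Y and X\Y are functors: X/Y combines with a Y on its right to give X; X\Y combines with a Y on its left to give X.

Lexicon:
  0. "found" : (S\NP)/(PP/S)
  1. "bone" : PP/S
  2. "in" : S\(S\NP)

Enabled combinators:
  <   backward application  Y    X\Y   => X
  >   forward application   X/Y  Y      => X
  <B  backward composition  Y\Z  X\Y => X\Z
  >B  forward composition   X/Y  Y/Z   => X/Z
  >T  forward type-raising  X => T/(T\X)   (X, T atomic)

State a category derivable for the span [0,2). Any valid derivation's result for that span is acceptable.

S\NP

[0,3] S   <
  [0,2] S\NP   >
    [0,1] "found" : (S\NP)/(PP/S)
    [1,2] "bone" : PP/S
  [2,3] "in" : S\(S\NP)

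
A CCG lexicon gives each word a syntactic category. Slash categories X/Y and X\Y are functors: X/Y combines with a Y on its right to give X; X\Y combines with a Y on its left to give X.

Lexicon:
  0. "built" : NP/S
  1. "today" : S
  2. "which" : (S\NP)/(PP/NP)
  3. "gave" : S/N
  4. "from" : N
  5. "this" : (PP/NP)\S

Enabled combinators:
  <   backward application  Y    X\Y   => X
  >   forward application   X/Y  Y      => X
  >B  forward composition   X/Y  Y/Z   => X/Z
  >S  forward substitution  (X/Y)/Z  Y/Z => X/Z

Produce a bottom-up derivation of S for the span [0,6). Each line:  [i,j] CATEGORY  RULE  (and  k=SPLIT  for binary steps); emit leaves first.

[0,1] NP/S  lex  "built"
[1,2] S  lex  "today"
[0,2] NP  >  k=1
[2,3] (S\NP)/(PP/NP)  lex  "which"
[3,4] S/N  lex  "gave"
[4,5] N  lex  "from"
[3,5] S  >  k=4
[5,6] (PP/NP)\S  lex  "this"
[3,6] PP/NP  <  k=5
[2,6] S\NP  >  k=3
[0,6] S  <  k=2

[0,6] S   <
  [0,2] NP   >
    [0,1] "built" : NP/S
    [1,2] "today" : S
  [2,6] S\NP   >
    [2,3] "which" : (S\NP)/(PP/NP)
    [3,6] PP/NP   <
      [3,5] S   >
        [3,4] "gave" : S/N
        [4,5] "from" : N
      [5,6] "this" : (PP/NP)\S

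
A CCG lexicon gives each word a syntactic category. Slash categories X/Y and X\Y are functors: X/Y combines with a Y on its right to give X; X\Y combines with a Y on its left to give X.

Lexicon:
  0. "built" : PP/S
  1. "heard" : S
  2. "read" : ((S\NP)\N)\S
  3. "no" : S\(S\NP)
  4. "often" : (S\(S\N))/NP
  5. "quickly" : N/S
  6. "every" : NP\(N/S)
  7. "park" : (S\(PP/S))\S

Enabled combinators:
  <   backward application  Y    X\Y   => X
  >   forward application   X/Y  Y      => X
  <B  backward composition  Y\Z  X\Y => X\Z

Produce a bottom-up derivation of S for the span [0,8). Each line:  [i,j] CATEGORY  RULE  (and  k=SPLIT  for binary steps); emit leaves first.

[0,1] PP/S  lex  "built"
[1,2] S  lex  "heard"
[2,3] ((S\NP)\N)\S  lex  "read"
[1,3] (S\NP)\N  <  k=2
[3,4] S\(S\NP)  lex  "no"
[1,4] S\N  <B  k=3
[4,5] (S\(S\N))/NP  lex  "often"
[5,6] N/S  lex  "quickly"
[6,7] NP\(N/S)  lex  "every"
[5,7] NP  <  k=6
[4,7] S\(S\N)  >  k=5
[1,7] S  <  k=4
[7,8] (S\(PP/S))\S  lex  "park"
[1,8] S\(PP/S)  <  k=7
[0,8] S  <  k=1

[0,8] S   <
  [0,1] "built" : PP/S
  [1,8] S\(PP/S)   <
    [1,7] S   <
      [1,4] S\N   <B
        [1,3] (S\NP)\N   <
          [1,2] "heard" : S
          [2,3] "read" : ((S\NP)\N)\S
        [3,4] "no" : S\(S\NP)
      [4,7] S\(S\N)   >
        [4,5] "often" : (S\(S\N))/NP
        [5,7] NP   <
          [5,6] "quickly" : N/S
          [6,7] "every" : NP\(N/S)
    [7,8] "park" : (S\(PP/S))\S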